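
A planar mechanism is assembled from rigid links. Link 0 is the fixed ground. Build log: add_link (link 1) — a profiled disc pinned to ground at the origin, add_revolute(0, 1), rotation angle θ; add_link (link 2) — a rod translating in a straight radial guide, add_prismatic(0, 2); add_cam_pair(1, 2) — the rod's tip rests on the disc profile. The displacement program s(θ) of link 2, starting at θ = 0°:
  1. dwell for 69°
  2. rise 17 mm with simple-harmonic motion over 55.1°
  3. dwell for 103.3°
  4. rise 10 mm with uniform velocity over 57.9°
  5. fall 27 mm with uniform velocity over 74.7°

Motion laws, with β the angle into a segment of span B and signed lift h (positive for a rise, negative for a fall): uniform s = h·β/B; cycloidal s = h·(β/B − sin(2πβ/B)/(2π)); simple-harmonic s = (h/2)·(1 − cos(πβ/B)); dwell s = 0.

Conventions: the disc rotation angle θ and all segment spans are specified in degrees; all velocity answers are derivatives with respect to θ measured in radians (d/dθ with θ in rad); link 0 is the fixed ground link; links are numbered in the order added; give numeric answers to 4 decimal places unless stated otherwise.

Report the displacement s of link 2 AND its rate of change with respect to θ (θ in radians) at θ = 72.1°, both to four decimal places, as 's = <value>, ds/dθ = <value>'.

seg 1 [0°–69°] dwell: s stays 0.0000
seg 2 [69°–124.1°] simple-harmonic, h=17: θ=72.1° here. β=3.1, B=55.1. 17/2·(1 − cos(π·0.0563)) = 0.1324 → s = 0.1324
velocity in seg [69°–124.1°] (simple-harmonic), θ in radians: β = 3.1° = 0.0541 rad, B = 55.1° = 0.9617 rad; ds/dθ = (πh/(2B)) sin(πβ/B) = (π·17/(2·0.9617)) sin(π·0.0563) = 4.882432 mm/rad

s = 0.1324, ds/dθ = 4.8824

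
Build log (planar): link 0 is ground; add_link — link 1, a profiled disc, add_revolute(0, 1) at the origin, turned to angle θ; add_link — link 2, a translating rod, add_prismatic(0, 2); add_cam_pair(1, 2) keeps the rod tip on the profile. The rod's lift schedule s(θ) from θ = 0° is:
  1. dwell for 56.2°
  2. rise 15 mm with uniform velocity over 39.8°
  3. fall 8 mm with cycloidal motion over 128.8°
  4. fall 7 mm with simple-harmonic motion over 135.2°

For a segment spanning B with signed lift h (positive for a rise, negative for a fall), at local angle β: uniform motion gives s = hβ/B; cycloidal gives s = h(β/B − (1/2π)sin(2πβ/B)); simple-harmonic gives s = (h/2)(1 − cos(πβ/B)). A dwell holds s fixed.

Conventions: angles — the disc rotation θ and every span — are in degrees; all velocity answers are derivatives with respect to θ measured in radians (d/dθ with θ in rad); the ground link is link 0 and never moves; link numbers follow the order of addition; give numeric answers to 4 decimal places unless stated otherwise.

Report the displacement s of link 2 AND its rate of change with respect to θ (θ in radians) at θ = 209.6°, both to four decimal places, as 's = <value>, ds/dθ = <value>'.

seg 1 [0°–56.2°] dwell: s stays 0.0000
seg 2 [56.2°–96°] uniform, h=15: full span → s += 15 → s = 15.0000
seg 3 [96°–224.8°] cycloidal, h=-8: θ=209.6° here. β=113.6, B=128.8. -8·(0.8820 − sin(2π·0.8820)/(2π)) = -7.9158 → s = 7.0842
velocity in seg [96°–224.8°] (cycloidal), θ in radians: β = 113.6° = 1.9827 rad, B = 128.8° = 2.2480 rad; ds/dθ = (h/B)(1 − cos(2πβ/B)) = ((-8)/2.2480)(1 − cos(2π·0.8820)) = -0.934311 mm/rad

s = 7.0842, ds/dθ = -0.9343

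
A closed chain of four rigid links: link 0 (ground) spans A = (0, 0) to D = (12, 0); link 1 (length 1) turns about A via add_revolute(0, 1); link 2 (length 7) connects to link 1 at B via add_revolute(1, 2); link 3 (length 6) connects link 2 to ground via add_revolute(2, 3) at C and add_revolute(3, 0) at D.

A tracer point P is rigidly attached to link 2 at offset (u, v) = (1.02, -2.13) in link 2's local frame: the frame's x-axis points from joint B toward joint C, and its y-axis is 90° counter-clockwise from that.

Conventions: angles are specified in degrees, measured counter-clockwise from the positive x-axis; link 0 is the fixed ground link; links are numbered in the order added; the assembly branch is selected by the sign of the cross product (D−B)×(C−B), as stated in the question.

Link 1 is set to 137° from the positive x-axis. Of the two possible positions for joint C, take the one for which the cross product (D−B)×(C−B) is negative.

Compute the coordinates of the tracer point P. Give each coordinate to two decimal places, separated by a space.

A=(0,0), D=(12.00,0)
B = A + 1.00·(cos137°, sin137°) = (-0.7314, 0.6820)
|BD| = 12.7496
circle(B,7.00) ∩ circle(D,6.00): a=6.8846, h=1.2657
  candidates: C₊=(6.2111,1.5776) cross=16.137; C₋=(6.0757,-0.9501) cross=-16.137
  branch - wants cross < 0 → take C=(6.0757,-0.9501) (cross=-16.137)
ex = (C−B)/|BC| = (0.9724,-0.2332); ey = (0.2332,0.9724)
P = B + 1.02·ex + -2.13·ey = (-0.2361,-1.6271)

-0.24 -1.63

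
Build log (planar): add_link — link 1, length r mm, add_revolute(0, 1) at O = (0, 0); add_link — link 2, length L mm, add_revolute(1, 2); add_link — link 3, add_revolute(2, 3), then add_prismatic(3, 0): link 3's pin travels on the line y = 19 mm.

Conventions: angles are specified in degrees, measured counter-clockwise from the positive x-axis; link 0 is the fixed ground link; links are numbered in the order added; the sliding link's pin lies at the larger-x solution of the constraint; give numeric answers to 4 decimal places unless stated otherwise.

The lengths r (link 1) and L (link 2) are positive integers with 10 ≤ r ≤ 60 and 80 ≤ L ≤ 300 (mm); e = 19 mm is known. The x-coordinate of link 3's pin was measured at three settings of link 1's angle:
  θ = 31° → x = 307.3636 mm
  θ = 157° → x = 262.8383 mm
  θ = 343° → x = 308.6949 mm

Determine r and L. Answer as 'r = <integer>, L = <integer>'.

constraint per measurement: (x − r cos θ)² + (r sin θ − e)² = L²
subtracting the θ₁ and θ₂ equations cancels the r² and L² terms:
r = (x₁² − x₂²) / (2[(x₁cos θ₁ + e sin θ₁) − (x₂cos θ₂ + e sin θ₂)]) = 25.0000 → r = 25
L² = (x₁ − r cos θ₁)² + (r sin θ₁ − e)² = 81795.9951 → L = 286.0000 → L = 286
check at θ₃=343°: x = 308.6949 (printed 308.6949) ✓

r = 25, L = 286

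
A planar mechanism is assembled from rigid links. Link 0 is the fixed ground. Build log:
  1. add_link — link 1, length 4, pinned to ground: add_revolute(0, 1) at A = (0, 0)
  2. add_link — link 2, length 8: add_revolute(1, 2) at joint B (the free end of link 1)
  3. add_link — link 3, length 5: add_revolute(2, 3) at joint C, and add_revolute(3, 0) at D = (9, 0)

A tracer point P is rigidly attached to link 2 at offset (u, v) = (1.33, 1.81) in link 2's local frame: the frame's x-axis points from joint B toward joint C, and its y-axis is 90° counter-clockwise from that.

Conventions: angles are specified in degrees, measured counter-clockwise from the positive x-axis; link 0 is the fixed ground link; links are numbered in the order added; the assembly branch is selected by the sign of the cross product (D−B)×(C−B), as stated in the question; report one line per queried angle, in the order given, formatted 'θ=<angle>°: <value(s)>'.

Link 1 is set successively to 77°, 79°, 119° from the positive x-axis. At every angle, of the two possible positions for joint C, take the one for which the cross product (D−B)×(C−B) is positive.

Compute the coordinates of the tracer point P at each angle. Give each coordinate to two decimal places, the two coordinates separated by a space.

A=(0,0), D=(9.00,0)
θ=77°: B = A + 4.00·(cos77°, sin77°) = (0.8998, 3.8975)
θ=77°: |BD| = 8.9891
θ=77°: circle(B,8.00) ∩ circle(D,5.00): a=6.6638, h=4.4264
θ=77°:   candidates: C₊=(8.8239,4.9969) cross=39.790; C₋=(4.9855,-2.9805) cross=-39.790
θ=77°:   branch + wants cross > 0 → take C=(8.8239,4.9969) (cross=39.790)
θ=77°: ex = (C−B)/|BC| = (0.9905,0.1374); ey = (-0.1374,0.9905)
θ=77°: P = B + 1.33·ex + 1.81·ey = (1.9684,5.8731)
θ=79°: B = A + 4.00·(cos79°, sin79°) = (0.7632, 3.9265)
θ=79°: |BD| = 9.1248
θ=79°: circle(B,8.00) ∩ circle(D,5.00): a=6.6994, h=4.3724
θ=79°:   candidates: C₊=(8.6922,4.9905) cross=39.897; C₋=(4.9292,-2.9032) cross=-39.897
θ=79°:   branch + wants cross > 0 → take C=(8.6922,4.9905) (cross=39.897)
θ=79°: ex = (C−B)/|BC| = (0.9911,0.1330); ey = (-0.1330,0.9911)
θ=79°: P = B + 1.33·ex + 1.81·ey = (1.8407,5.8973)
θ=119°: B = A + 4.00·(cos119°, sin119°) = (-1.9392, 3.4985)
θ=119°: |BD| = 11.4850
θ=119°: circle(B,8.00) ∩ circle(D,5.00): a=7.4404, h=2.9395
θ=119°:   candidates: C₊=(6.0430,4.0319) cross=33.760; C₋=(4.2521,-1.5678) cross=-33.760
θ=119°:   branch + wants cross > 0 → take C=(6.0430,4.0319) (cross=33.760)
θ=119°: ex = (C−B)/|BC| = (0.9978,0.0667); ey = (-0.0667,0.9978)
θ=119°: P = B + 1.33·ex + 1.81·ey = (-0.7329,5.3931)

θ=77°: 1.97 5.87
θ=79°: 1.84 5.90
θ=119°: -0.73 5.39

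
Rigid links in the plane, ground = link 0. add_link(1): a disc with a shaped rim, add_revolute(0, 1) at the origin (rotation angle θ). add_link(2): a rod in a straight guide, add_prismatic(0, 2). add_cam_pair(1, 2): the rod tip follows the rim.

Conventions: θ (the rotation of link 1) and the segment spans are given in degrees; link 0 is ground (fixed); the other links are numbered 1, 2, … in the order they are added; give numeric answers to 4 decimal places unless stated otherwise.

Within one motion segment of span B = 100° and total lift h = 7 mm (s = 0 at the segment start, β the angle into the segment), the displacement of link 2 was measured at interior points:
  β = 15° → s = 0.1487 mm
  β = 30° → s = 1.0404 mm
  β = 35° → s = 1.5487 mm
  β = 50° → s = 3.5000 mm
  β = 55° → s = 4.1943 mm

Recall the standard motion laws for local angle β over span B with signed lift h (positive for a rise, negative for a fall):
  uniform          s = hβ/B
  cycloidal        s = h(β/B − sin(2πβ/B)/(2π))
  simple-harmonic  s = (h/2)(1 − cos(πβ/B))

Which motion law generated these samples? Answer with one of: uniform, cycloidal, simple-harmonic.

candidates at β/B = r: uniform s = h·r (linear in β); cycloidal s = h·(r − sin(2πr)/(2π)); simple-harmonic s = (h/2)(1 − cos(πr))
β=15°: printed 0.1487 | uniform 1.0500, cycloidal 0.1487, simple-harmonic 0.3815
β=30°: printed 1.0404 | uniform 2.1000, cycloidal 1.0404, simple-harmonic 1.4428
β=35°: printed 1.5487 | uniform 2.4500, cycloidal 1.5487, simple-harmonic 1.9110
β=50°: printed 3.5000 | uniform 3.5000, cycloidal 3.5000, simple-harmonic 3.5000
β=55°: printed 4.1943 | uniform 3.8500, cycloidal 4.1943, simple-harmonic 4.0475
only one law matches every sample → cycloidal

cycloidal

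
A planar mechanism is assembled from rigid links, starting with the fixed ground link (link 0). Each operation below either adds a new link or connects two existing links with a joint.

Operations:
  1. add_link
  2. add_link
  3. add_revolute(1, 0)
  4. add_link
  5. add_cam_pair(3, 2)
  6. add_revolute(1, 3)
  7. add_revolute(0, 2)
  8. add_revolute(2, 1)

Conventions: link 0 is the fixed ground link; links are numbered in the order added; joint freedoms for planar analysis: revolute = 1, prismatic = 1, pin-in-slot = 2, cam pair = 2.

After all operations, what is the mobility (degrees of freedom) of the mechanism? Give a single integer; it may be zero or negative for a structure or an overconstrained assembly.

link 0 = ground. State L|J1|J2 = 1|0|0
+link1  2|0|0
+link2  3|0|0
R(1,0) f=1→J1  3|1|0
+link3  4|1|0
C(3,2) f=2→J2  4|1|1
R(1,3) f=1→J1  4|2|1
R(0,2) f=1→J1  4|3|1
R(2,1) f=1→J1  4|4|1
M = 3(4−1)−2·4−1 = 9−8−1 = 0

M = 0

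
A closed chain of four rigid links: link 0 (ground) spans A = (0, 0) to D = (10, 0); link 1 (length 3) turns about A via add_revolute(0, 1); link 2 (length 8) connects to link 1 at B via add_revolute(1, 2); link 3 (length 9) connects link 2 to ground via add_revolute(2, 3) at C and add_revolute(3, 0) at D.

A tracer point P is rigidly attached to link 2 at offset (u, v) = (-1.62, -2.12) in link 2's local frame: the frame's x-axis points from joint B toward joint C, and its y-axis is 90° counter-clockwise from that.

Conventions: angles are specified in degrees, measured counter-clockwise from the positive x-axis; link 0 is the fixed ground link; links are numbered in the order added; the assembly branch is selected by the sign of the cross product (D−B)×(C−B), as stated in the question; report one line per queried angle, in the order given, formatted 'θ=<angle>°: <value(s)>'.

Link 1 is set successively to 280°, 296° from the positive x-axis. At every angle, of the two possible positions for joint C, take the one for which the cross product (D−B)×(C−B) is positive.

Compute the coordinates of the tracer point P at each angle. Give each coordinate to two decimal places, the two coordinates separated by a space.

A=(0,0), D=(10.00,0)
θ=280°: B = A + 3.00·(cos280°, sin280°) = (0.5209, -2.9544)
θ=280°: |BD| = 9.9288
θ=280°: circle(B,8.00) ∩ circle(D,9.00): a=4.1083, h=6.8645
θ=280°:   candidates: C₊=(2.4005,4.8216) cross=68.157; C₋=(6.4858,-8.2855) cross=-68.157
θ=280°:   branch + wants cross > 0 → take C=(2.4005,4.8216) (cross=68.157)
θ=280°: ex = (C−B)/|BC| = (0.2349,0.9720); ey = (-0.9720,0.2349)
θ=280°: P = B + -1.62·ex + -2.12·ey = (2.2010,-5.0272)
θ=296°: B = A + 3.00·(cos296°, sin296°) = (1.3151, -2.6964)
θ=296°: |BD| = 9.0938
θ=296°: circle(B,8.00) ∩ circle(D,9.00): a=3.6122, h=7.1381
θ=296°:   candidates: C₊=(2.6484,5.1917) cross=64.912; C₋=(6.8814,-8.4424) cross=-64.912
θ=296°:   branch + wants cross > 0 → take C=(2.6484,5.1917) (cross=64.912)
θ=296°: ex = (C−B)/|BC| = (0.1667,0.9860); ey = (-0.9860,0.1667)
θ=296°: P = B + -1.62·ex + -2.12·ey = (3.1355,-4.6470)

θ=280°: 2.20 -5.03
θ=296°: 3.14 -4.65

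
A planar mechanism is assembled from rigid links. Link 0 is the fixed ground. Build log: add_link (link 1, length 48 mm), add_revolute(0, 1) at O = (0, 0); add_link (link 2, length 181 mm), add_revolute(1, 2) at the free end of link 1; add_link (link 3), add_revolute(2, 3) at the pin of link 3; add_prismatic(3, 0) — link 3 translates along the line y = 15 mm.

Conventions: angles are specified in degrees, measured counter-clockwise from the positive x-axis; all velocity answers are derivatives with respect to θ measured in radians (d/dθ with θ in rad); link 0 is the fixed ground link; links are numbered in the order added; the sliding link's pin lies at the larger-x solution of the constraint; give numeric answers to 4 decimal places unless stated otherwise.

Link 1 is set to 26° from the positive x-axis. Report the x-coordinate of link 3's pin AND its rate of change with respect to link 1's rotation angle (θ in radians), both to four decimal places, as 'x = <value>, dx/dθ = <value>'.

geometry: r = 48 mm, L = 181 mm, e = 15 mm
crank pin P = (r cos θ, r sin θ) = (43.142114, 21.041815)
h = r sin θ − e = 21.041815 − 15 = 6.041815
x = r cos θ + √(L² − h²) = 43.142114 + 180.899133 = 224.041248
dx/dθ = −r sin θ − h·r cos θ/√(L² − h²) (θ in radians; h = 6.041815) = -22.482710

x = 224.0412, dx/dθ = -22.4827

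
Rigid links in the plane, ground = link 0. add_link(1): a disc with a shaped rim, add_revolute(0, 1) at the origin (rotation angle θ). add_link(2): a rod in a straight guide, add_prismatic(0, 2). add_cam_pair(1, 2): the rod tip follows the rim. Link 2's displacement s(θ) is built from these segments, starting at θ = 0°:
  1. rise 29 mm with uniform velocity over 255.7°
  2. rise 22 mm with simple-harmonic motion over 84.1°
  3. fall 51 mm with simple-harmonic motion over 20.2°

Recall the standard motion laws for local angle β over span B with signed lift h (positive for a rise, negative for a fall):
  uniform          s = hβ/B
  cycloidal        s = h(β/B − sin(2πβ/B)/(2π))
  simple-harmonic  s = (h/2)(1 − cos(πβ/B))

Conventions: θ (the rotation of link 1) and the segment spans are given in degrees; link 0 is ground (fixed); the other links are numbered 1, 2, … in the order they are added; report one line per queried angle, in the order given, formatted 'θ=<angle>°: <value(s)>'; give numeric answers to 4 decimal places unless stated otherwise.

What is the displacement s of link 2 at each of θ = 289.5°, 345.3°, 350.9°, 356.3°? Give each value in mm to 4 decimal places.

segment 1 (0° to 255.7°, uniform, h = 29) is passed completely: s = 0.0000 + (29) = 29.0000
θ = 289.5° falls in segment 2 (255.7° to 339.8°, simple-harmonic, h = 22): β = 289.5 − 255.7 = 33.8°, B = 84.1°; Δs = 22/2·(1 − cos(π·0.4019)) = 7.6634; s = 29.0000 + 7.6634 = 36.6634
segment 2 (255.7° to 339.8°, simple-harmonic, h = 22) is passed completely: s = 29.0000 + (22) = 51.0000
θ = 345.3° falls in segment 3 (339.8° to 360°, simple-harmonic, h = -51): β = 345.3 − 339.8 = 5.5°, B = 20.2°; Δs = -51/2·(1 − cos(π·0.2723)) = -8.7738; s = 51.0000 − 8.7738 = 42.2262
θ = 350.9° falls in segment 3 (339.8° to 360°, simple-harmonic, h = -51): β = 350.9 − 339.8 = 11.1°, B = 20.2°; Δs = -51/2·(1 − cos(π·0.5495)) = -29.4499; s = 51.0000 − 29.4499 = 21.5501
θ = 356.3° falls in segment 3 (339.8° to 360°, simple-harmonic, h = -51): β = 356.3 − 339.8 = 16.5°, B = 20.2°; Δs = -51/2·(1 − cos(π·0.8168)) = -46.8933; s = 51.0000 − 46.8933 = 4.1067

θ=289.5°: 36.6634
θ=345.3°: 42.2262
θ=350.9°: 21.5501
θ=356.3°: 4.1067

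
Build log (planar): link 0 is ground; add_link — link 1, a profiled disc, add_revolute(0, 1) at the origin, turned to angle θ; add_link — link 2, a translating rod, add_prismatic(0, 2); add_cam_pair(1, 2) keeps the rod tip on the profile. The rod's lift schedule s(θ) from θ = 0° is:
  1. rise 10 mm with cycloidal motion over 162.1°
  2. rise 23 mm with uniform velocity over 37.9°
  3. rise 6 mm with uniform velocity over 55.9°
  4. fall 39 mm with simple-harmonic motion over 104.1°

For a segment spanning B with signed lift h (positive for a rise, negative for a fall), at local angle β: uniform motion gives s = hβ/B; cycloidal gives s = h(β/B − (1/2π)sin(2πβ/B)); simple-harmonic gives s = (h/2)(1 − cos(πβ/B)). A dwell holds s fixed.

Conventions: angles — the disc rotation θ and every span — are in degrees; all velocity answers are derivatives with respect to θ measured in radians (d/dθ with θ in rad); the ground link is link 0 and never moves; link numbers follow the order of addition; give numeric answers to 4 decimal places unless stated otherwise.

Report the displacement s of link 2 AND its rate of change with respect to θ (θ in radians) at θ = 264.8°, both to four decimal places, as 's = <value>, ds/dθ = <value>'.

seg 1 [0°–162.1°] cycloidal, h=10: full span → s += 10 → s = 10.0000
seg 2 [162.1°–200°] uniform, h=23: full span → s += 23 → s = 33.0000
seg 3 [200°–255.9°] uniform, h=6: full span → s += 6 → s = 39.0000
seg 4 [255.9°–360°] simple-harmonic, h=-39: θ=264.8° here. β=8.9, B=104.1. -39/2·(1 − cos(π·0.0855)) = -0.6992 → s = 38.3008
velocity in seg [255.9°–360°] (simple-harmonic), θ in radians: β = 8.9° = 0.1553 rad, B = 104.1° = 1.8169 rad; ds/dθ = (πh/(2B)) sin(πβ/B) = (π·(-39)/(2·1.8169)) sin(π·0.0855) = -8.947696 mm/rad

s = 38.3008, ds/dθ = -8.9477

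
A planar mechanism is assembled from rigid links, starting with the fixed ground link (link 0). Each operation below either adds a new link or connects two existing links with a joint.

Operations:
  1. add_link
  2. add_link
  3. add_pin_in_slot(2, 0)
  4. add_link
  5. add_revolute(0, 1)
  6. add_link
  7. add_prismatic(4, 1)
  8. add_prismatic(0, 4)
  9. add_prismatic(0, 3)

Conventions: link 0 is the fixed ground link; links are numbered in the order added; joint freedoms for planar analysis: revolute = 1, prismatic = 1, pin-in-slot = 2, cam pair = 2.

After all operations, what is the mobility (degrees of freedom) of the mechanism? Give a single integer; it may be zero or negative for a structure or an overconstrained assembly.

ground; <1,0,0>
#1 <2,0,0>
#2 <3,0,0>
PS:2↔0 J2 <3,0,1>
#3 <4,0,1>
R:0↔1 J1 <4,1,1>
#4 <5,1,1>
P:4↔1 J1 <5,2,1>
P:0↔4 J1 <5,3,1>
P:0↔3 J1 <5,4,1>
3×4 − 2×4 − 1×1 = 3

M = 3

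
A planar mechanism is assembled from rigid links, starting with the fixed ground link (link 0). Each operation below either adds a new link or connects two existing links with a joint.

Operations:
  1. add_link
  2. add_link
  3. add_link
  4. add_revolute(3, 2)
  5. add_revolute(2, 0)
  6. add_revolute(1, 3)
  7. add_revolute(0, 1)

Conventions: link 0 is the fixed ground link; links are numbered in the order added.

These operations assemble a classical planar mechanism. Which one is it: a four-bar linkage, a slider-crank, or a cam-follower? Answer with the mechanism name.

links: 4 (incl. ground); joints: 4 revolute, 0 prismatic, 0 higher (cam) pair, forming one closed loop
4 links in a single 4R loop → four-bar linkage

four-bar linkage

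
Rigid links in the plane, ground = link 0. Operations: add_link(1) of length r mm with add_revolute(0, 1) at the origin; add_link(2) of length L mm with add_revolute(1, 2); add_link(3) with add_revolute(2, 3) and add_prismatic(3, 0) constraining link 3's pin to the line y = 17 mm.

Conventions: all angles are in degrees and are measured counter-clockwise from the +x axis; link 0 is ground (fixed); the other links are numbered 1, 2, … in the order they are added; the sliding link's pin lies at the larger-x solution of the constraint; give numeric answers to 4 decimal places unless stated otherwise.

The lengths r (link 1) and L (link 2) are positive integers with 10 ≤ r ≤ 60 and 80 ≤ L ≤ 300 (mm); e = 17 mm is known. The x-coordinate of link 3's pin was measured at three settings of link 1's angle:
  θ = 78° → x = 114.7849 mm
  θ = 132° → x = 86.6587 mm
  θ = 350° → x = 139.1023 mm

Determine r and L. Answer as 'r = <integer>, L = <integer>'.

constraint per measurement: (x − r cos θ)² + (r sin θ − e)² = L²
subtracting the θ₁ and θ₂ equations cancels the r² and L² terms:
r = (x₁² − x₂²) / (2[(x₁cos θ₁ + e sin θ₁) − (x₂cos θ₂ + e sin θ₂)]) = 33.0000 → r = 33
L² = (x₁ − r cos θ₁)² + (r sin θ₁ − e)² = 11880.9936 → L = 109.0000 → L = 109
check at θ₃=350°: x = 139.1023 (printed 139.1023) ✓

r = 33, L = 109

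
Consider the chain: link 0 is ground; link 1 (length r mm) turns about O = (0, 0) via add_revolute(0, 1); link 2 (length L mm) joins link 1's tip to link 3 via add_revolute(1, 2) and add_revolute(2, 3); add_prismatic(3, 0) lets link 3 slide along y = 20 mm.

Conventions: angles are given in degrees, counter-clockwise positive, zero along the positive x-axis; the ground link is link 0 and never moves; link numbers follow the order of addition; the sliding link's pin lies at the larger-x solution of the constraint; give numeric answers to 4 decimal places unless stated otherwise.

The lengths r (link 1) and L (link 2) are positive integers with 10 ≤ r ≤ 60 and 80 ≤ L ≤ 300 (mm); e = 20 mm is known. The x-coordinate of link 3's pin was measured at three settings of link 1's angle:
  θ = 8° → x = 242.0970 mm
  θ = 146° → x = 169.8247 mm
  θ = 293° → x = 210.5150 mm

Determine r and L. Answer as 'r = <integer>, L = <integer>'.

constraint per measurement: (x − r cos θ)² + (r sin θ − e)² = L²
subtracting the θ₁ and θ₂ equations cancels the r² and L² terms:
r = (x₁² − x₂²) / (2[(x₁cos θ₁ + e sin θ₁) − (x₂cos θ₂ + e sin θ₂)]) = 40.0000 → r = 40
L² = (x₁ − r cos θ₁)² + (r sin θ₁ − e)² = 41209.0062 → L = 203.0000 → L = 203
check at θ₃=293°: x = 210.5150 (printed 210.5150) ✓

r = 40, L = 203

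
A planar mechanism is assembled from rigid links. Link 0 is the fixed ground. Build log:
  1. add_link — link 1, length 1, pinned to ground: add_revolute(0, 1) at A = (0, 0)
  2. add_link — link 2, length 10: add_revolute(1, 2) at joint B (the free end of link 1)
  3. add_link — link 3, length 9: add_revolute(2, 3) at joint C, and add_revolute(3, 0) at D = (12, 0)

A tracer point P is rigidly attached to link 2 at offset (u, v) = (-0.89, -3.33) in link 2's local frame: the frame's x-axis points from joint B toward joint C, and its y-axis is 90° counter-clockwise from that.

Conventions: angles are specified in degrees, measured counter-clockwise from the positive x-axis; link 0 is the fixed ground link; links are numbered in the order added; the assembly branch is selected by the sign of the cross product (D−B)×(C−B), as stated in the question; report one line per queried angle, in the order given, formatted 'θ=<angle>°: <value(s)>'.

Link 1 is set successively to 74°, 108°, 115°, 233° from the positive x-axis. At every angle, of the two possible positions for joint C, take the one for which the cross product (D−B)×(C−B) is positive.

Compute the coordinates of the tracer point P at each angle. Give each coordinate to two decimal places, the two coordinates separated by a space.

A=(0,0), D=(12.00,0)
θ=74°: B = A + 1.00·(cos74°, sin74°) = (0.2756, 0.9613)
θ=74°: |BD| = 11.7637
θ=74°: circle(B,10.00) ∩ circle(D,9.00): a=6.6894, h=7.4331
θ=74°:   candidates: C₊=(7.5501,7.8229) cross=87.441; C₋=(6.3353,-6.9936) cross=-87.441
θ=74°:   branch + wants cross > 0 → take C=(7.5501,7.8229) (cross=87.441)
θ=74°: ex = (C−B)/|BC| = (0.7274,0.6862); ey = (-0.6862,0.7274)
θ=74°: P = B + -0.89·ex + -3.33·ey = (1.9131,-2.0718)
θ=108°: B = A + 1.00·(cos108°, sin108°) = (-0.3090, 0.9511)
θ=108°: |BD| = 12.3457
θ=108°: circle(B,10.00) ∩ circle(D,9.00): a=6.9424, h=7.1975
θ=108°:   candidates: C₊=(7.1672,7.5923) cross=88.858; C₋=(6.0582,-6.7598) cross=-88.858
θ=108°:   branch + wants cross > 0 → take C=(7.1672,7.5923) (cross=88.858)
θ=108°: ex = (C−B)/|BC| = (0.7476,0.6641); ey = (-0.6641,0.7476)
θ=108°: P = B + -0.89·ex + -3.33·ey = (1.2372,-2.1296)
θ=115°: B = A + 1.00·(cos115°, sin115°) = (-0.4226, 0.9063)
θ=115°: |BD| = 12.4556
θ=115°: circle(B,10.00) ∩ circle(D,9.00): a=6.9905, h=7.1507
θ=115°:   candidates: C₊=(7.0697,7.5294) cross=89.067; C₋=(6.0291,-6.7341) cross=-89.067
θ=115°:   branch + wants cross > 0 → take C=(7.0697,7.5294) (cross=89.067)
θ=115°: ex = (C−B)/|BC| = (0.7492,0.6623); ey = (-0.6623,0.7492)
θ=115°: P = B + -0.89·ex + -3.33·ey = (1.1161,-2.1781)
θ=233°: B = A + 1.00·(cos233°, sin233°) = (-0.6018, -0.7986)
θ=233°: |BD| = 12.6271
θ=233°: circle(B,10.00) ∩ circle(D,9.00): a=7.0659, h=7.0762
θ=233°:   candidates: C₊=(6.0024,6.7103) cross=89.352; C₋=(6.8975,-7.4138) cross=-89.352
θ=233°:   branch + wants cross > 0 → take C=(6.0024,6.7103) (cross=89.352)
θ=233°: ex = (C−B)/|BC| = (0.6604,0.7509); ey = (-0.7509,0.6604)
θ=233°: P = B + -0.89·ex + -3.33·ey = (1.3109,-3.6661)

θ=74°: 1.91 -2.07
θ=108°: 1.24 -2.13
θ=115°: 1.12 -2.18
θ=233°: 1.31 -3.67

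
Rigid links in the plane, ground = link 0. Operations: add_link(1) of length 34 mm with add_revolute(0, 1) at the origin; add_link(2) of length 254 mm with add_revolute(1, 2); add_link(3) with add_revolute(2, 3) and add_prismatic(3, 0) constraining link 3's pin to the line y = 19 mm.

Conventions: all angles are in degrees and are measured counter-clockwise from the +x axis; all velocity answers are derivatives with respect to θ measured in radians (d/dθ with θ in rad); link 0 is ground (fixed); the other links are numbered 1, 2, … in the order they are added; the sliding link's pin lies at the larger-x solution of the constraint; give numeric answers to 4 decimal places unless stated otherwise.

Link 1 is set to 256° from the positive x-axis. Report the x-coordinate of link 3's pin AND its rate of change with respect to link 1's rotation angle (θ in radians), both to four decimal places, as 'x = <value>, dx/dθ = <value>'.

geometry: r = 34 mm, L = 254 mm, e = 19 mm
crank pin P = (r cos θ, r sin θ) = (-8.225344, -32.990055)
h = r sin θ − e = -32.990055 − 19 = -51.990055
x = r cos θ + √(L² − h²) = -8.225344 + 248.622272 = 240.396928
dx/dθ = −r sin θ − h·r cos θ/√(L² − h²) (θ in radians; h = -51.990055) = 31.270031

x = 240.3969, dx/dθ = 31.2700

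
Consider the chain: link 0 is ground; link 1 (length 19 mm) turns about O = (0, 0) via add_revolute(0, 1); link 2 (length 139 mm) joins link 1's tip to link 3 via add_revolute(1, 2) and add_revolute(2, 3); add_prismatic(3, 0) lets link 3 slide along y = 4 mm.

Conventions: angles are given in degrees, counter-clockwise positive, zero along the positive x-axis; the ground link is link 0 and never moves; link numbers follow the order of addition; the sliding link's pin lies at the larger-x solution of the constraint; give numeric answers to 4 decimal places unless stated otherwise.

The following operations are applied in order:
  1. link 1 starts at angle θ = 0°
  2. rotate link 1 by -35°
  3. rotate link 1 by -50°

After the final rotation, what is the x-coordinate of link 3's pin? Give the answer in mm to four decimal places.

geometry: r = 19 mm, L = 139 mm, e = 4 mm; θ starts at 0°
rotate link 1 by -35°: θ ← 0° -35° = -35°
rotate link 1 by -50°: θ ← -35° -50° = -85°
crank pin P = (r cos θ, r sin θ) = (1.655959, -18.927699)
h = r sin θ − e = -18.927699 − 4 = -22.927699
x = r cos θ + √(L² − h²) = 1.655959 + 137.096027 = 138.751986

138.7520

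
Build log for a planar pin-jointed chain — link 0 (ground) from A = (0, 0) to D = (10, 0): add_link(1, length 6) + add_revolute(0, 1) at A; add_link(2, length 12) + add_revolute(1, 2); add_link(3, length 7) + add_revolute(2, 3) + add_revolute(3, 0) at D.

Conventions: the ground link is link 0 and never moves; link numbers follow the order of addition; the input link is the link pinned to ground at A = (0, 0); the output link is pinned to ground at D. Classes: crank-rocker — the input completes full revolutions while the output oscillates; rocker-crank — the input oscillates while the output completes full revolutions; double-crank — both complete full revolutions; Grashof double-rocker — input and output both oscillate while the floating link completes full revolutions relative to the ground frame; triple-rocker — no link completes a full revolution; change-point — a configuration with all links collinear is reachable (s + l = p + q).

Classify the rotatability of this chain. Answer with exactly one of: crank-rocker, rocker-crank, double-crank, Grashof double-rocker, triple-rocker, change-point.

lengths: ground=10, input=6, coupler=12, output=7
sorted: s=6 (shortest), l=12 (longest), p+q=17
s + l = 18 vs p + q = 17
s + l > p + q → non-Grashof → no link fully rotates → triple-rocker

triple-rocker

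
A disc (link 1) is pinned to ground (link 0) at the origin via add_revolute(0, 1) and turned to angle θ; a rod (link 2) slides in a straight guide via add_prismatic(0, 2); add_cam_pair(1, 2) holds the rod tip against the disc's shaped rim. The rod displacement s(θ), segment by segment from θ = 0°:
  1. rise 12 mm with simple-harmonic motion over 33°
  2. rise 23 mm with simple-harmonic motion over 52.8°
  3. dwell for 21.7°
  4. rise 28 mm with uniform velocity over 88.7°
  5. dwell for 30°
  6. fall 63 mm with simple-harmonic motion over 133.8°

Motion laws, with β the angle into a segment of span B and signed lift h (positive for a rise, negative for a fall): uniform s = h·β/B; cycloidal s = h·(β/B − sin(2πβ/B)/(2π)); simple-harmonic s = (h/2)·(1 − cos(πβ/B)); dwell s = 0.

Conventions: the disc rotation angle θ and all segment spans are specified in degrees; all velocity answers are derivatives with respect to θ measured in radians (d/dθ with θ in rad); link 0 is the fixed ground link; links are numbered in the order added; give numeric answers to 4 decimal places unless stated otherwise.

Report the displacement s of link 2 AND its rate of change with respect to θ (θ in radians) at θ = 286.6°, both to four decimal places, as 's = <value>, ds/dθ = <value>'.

segment 1 (0° to 33°, simple-harmonic, h = 12) is passed completely: s = 0.0000 + (12) = 12.0000
segment 2 (33° to 85.8°, simple-harmonic, h = 23) is passed completely: s = 12.0000 + (23) = 35.0000
segment 3 (85.8° to 107.5°, dwell): s unchanged at 35.0000
segment 4 (107.5° to 196.2°, uniform, h = 28) is passed completely: s = 35.0000 + (28) = 63.0000
segment 5 (196.2° to 226.2°, dwell): s unchanged at 63.0000
θ = 286.6° falls in segment 6 (226.2° to 360°, simple-harmonic, h = -63): β = 286.6 − 226.2 = 60.4°, B = 133.8°; Δs = -63/2·(1 − cos(π·0.4514)) = -26.7112; s = 63.0000 − 26.7112 = 36.2888
velocity in seg [226.2°–360°] (simple-harmonic), θ in radians: β = 60.4° = 1.0542 rad, B = 133.8° = 2.3353 rad; ds/dθ = (πh/(2B)) sin(πβ/B) = (π·(-63)/(2·2.3353)) sin(π·0.4514) = -41.884112 mm/rad

s = 36.2888, ds/dθ = -41.8841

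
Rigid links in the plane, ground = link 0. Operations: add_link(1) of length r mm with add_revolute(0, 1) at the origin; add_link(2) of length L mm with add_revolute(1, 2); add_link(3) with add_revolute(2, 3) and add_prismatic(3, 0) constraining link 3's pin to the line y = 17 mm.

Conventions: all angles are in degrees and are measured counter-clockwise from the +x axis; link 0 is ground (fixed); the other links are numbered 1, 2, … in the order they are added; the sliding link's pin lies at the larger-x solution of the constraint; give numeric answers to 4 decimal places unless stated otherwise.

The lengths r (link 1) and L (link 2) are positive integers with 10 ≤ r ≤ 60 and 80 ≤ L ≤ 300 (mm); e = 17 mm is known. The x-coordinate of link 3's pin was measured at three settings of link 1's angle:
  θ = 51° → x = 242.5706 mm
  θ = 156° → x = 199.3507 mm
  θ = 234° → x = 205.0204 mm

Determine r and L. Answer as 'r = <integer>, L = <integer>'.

constraint per measurement: (x − r cos θ)² + (r sin θ − e)² = L²
subtracting the θ₁ and θ₂ equations cancels the r² and L² terms:
r = (x₁² − x₂²) / (2[(x₁cos θ₁ + e sin θ₁) − (x₂cos θ₂ + e sin θ₂)]) = 28.0000 → r = 28
L² = (x₁ − r cos θ₁)² + (r sin θ₁ − e)² = 50624.9940 → L = 225.0000 → L = 225
check at θ₃=234°: x = 205.0204 (printed 205.0204) ✓

r = 28, L = 225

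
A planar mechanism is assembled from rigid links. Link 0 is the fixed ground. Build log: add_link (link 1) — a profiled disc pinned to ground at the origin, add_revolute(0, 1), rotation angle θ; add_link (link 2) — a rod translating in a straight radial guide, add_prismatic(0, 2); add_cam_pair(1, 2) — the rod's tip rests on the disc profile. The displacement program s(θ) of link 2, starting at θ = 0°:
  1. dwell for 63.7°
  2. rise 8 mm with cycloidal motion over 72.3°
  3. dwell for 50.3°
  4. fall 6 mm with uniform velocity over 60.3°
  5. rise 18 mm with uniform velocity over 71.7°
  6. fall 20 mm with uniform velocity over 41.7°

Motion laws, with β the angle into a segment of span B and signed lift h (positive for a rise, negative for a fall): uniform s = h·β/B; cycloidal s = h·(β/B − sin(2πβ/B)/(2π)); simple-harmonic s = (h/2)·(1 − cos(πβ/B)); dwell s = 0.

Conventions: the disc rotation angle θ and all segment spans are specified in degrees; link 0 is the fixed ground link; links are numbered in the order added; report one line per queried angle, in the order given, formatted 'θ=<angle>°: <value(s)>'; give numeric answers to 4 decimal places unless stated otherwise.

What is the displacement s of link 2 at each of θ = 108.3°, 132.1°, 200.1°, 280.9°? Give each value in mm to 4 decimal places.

seg 1 [0°–63.7°] dwell: s stays 0.0000
seg 2 [63.7°–136°] cycloidal, h=8: θ=108.3° here. β=44.6, B=72.3. 8·(0.6169 − sin(2π·0.6169)/(2π)) = 5.7882 → s = 5.7882
seg 2 [63.7°–136°] cycloidal, h=8: θ=132.1° here. β=68.4, B=72.3. 8·(0.9461 − sin(2π·0.9461)/(2π)) = 7.9918 → s = 7.9918
seg 2 [63.7°–136°] cycloidal, h=8: full span → s += 8 → s = 8.0000
seg 3 [136°–186.3°] dwell: s stays 8.0000
seg 4 [186.3°–246.6°] uniform, h=-6: θ=200.1° here. β=13.8, B=60.3. -6·13.8/60.3 = -1.3731 → s = 6.6269
seg 4 [186.3°–246.6°] uniform, h=-6: full span → s += -6 → s = 2.0000
seg 5 [246.6°–318.3°] uniform, h=18: θ=280.9° here. β=34.3, B=71.7. 18·34.3/71.7 = 8.6109 → s = 10.6109

θ=108.3°: 5.7882
θ=132.1°: 7.9918
θ=200.1°: 6.6269
θ=280.9°: 10.6109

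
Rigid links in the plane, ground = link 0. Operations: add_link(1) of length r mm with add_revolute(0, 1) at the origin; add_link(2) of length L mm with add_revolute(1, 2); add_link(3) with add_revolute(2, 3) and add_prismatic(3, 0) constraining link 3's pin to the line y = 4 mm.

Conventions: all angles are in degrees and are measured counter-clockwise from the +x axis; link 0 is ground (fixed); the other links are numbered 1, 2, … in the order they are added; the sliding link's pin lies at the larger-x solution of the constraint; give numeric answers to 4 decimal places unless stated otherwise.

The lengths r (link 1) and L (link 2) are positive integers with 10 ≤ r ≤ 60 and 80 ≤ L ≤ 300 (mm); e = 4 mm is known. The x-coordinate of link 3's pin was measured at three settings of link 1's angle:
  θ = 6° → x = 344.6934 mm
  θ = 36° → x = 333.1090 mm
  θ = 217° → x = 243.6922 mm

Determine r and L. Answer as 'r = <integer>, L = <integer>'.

constraint per measurement: (x − r cos θ)² + (r sin θ − e)² = L²
subtracting the θ₁ and θ₂ equations cancels the r² and L² terms:
r = (x₁² − x₂²) / (2[(x₁cos θ₁ + e sin θ₁) − (x₂cos θ₂ + e sin θ₂)]) = 55.0000 → r = 55
L² = (x₁ − r cos θ₁)² + (r sin θ₁ − e)² = 84099.9828 → L = 290.0000 → L = 290
check at θ₃=217°: x = 243.6922 (printed 243.6922) ✓

r = 55, L = 290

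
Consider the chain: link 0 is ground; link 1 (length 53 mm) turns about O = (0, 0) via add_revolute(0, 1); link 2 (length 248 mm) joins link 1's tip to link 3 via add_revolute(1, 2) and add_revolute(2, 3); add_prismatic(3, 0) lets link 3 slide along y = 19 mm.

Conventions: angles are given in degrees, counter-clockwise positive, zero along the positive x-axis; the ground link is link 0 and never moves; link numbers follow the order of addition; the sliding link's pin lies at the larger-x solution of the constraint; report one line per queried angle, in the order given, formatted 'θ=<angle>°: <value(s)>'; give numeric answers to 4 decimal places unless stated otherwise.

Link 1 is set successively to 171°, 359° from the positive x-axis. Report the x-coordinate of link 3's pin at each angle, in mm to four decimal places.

geometry: r = 53 mm, L = 248 mm, e = 19 mm
θ=171°: crank pin P = (r cos θ, r sin θ) = (-52.347482, 8.291027)
θ=171°: h = r sin θ − e = 8.291027 − 19 = -10.708973
θ=171°: x = r cos θ + √(L² − h²) = -52.347482 + 247.768678 = 195.421196
θ=359°: crank pin P = (r cos θ, r sin θ) = (52.991928, -0.924978)
θ=359°: h = r sin θ − e = -0.924978 − 19 = -19.924978
θ=359°: x = r cos θ + √(L² − h²) = 52.991928 + 247.198291 = 300.190219

θ=171°: 195.4212
θ=359°: 300.1902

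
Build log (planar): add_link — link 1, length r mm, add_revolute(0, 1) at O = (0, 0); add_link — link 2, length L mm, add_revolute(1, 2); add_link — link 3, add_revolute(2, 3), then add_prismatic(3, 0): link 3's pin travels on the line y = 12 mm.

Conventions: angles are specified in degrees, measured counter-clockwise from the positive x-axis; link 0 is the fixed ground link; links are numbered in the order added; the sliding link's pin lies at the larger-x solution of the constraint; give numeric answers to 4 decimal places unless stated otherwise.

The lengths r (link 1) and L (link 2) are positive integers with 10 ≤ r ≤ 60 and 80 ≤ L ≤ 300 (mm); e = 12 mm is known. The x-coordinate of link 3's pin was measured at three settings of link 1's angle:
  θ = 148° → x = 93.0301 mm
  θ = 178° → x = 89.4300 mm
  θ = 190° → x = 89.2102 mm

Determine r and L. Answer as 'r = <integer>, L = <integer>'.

constraint per measurement: (x − r cos θ)² + (r sin θ − e)² = L²
subtracting the θ₁ and θ₂ equations cancels the r² and L² terms:
r = (x₁² − x₂²) / (2[(x₁cos θ₁ + e sin θ₁) − (x₂cos θ₂ + e sin θ₂)]) = 20.0001 → r = 20
L² = (x₁ − r cos θ₁)² + (r sin θ₁ − e)² = 12099.9982 → L = 110.0000 → L = 110
check at θ₃=190°: x = 89.2102 (printed 89.2102) ✓

r = 20, L = 110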